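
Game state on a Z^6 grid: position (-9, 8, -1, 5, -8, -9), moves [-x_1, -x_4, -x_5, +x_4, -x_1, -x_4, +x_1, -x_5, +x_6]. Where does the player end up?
(-10, 8, -1, 4, -10, -8)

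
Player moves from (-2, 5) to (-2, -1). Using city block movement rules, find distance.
6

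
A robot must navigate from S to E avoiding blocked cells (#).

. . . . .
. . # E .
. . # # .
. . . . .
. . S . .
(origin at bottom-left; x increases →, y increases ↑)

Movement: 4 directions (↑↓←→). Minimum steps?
6
(one shortest path: (2, 0) → (3, 0) → (4, 0) → (4, 1) → (4, 2) → (4, 3) → (3, 3))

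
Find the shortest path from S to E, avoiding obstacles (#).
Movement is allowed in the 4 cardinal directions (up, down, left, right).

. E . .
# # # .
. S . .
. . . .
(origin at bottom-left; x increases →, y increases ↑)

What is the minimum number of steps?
6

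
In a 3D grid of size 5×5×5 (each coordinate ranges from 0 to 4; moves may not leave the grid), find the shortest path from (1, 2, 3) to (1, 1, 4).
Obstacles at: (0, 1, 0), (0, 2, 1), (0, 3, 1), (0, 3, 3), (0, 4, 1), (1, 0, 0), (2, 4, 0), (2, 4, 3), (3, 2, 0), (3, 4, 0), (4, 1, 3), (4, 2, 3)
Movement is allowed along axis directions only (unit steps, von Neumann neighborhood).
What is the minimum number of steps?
2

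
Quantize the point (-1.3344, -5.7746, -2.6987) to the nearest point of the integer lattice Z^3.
(-1, -6, -3)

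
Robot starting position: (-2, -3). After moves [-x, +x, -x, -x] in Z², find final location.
(-4, -3)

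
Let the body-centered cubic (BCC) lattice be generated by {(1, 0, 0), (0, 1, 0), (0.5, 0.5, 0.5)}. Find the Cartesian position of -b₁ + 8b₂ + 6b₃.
(2, 11, 3)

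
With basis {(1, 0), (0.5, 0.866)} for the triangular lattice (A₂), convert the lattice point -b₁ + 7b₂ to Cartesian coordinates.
(2.5, 6.062)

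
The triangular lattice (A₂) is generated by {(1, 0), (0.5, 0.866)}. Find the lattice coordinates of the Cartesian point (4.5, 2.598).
3b₁ + 3b₂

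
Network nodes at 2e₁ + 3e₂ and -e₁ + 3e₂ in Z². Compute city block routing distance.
3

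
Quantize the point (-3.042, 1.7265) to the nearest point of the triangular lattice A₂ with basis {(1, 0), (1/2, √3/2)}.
(-3, 1.732)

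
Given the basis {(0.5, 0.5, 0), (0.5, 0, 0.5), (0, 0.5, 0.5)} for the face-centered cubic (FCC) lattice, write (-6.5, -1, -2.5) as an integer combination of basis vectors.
-5b₁ - 8b₂ + 3b₃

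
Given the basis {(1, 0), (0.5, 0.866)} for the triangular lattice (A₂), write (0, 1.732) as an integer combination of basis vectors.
-b₁ + 2b₂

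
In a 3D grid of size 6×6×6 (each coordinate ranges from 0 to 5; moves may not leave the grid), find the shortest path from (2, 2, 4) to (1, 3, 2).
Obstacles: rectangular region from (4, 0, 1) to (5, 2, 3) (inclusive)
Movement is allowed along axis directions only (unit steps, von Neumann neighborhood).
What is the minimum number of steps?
4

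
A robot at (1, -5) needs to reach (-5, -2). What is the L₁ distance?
9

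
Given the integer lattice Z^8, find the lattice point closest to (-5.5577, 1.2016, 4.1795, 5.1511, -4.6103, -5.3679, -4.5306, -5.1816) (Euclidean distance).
(-6, 1, 4, 5, -5, -5, -5, -5)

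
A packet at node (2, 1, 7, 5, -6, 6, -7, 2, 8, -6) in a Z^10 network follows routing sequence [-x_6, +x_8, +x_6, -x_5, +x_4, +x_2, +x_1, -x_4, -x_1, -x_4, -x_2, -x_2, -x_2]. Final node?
(2, -1, 7, 4, -7, 6, -7, 3, 8, -6)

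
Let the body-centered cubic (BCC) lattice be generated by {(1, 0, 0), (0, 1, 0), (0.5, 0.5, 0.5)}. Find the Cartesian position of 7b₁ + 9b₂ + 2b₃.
(8, 10, 1)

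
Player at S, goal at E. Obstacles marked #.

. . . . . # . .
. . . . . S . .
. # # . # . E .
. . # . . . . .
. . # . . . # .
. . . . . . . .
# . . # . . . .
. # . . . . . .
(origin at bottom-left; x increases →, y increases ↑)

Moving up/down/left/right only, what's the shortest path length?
2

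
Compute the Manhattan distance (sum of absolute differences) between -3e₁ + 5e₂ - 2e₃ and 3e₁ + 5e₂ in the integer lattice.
8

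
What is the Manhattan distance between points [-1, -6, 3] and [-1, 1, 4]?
8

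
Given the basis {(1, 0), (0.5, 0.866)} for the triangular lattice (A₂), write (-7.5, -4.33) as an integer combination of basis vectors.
-5b₁ - 5b₂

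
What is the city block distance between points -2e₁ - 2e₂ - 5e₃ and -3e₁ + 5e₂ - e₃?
12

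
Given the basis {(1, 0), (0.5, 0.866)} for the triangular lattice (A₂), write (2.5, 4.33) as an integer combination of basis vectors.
5b₂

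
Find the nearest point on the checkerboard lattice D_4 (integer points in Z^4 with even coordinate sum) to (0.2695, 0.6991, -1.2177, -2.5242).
(0, 1, -1, -2)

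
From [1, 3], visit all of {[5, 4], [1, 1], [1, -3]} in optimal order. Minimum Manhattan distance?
16
(one optimal route: (1, 3) → (5, 4) → (1, 1) → (1, -3))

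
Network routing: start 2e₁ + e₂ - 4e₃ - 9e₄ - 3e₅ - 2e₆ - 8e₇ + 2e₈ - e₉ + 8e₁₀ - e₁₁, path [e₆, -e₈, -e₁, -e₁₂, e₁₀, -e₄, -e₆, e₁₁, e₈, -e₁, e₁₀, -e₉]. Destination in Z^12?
(0, 1, -4, -10, -3, -2, -8, 2, -2, 10, 0, -1)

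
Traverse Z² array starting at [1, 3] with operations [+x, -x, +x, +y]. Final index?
(2, 4)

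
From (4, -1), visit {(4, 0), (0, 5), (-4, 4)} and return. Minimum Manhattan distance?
28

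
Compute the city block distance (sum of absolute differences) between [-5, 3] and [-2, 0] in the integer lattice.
6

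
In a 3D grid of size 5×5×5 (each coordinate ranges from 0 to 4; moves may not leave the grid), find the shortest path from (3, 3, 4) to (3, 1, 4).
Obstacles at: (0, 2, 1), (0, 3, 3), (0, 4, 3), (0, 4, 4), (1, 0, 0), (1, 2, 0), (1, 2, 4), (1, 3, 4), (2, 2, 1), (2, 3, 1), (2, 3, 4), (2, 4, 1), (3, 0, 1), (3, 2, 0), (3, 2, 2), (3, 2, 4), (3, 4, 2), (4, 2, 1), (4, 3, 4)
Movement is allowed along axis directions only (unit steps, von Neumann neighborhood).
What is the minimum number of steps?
4
(one shortest path: (3, 3, 4) → (3, 3, 3) → (3, 2, 3) → (3, 1, 3) → (3, 1, 4))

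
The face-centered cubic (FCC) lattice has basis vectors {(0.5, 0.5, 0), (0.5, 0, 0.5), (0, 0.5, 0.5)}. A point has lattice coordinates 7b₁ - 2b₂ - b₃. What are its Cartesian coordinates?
(2.5, 3, -1.5)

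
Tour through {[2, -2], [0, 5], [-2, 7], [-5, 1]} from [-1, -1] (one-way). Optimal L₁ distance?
26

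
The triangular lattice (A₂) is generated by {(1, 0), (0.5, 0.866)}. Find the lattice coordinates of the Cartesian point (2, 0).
2b₁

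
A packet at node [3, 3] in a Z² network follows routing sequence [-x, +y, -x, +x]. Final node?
(2, 4)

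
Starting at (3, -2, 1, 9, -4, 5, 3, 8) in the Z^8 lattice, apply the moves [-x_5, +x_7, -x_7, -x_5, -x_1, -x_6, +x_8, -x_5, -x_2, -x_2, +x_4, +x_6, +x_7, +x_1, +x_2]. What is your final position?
(3, -3, 1, 10, -7, 5, 4, 9)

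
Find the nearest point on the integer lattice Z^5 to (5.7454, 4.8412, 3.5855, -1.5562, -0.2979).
(6, 5, 4, -2, 0)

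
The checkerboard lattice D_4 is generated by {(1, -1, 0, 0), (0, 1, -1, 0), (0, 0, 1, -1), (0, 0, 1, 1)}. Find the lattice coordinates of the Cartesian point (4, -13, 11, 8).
4b₁ - 9b₂ - 3b₃ + 5b₄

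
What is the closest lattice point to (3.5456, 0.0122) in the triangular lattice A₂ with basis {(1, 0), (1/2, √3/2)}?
(4, 0)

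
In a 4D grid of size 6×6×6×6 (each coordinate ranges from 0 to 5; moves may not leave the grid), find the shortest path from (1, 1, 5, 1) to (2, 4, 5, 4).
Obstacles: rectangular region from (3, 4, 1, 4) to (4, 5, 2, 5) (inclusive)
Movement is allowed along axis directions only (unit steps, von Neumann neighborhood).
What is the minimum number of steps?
7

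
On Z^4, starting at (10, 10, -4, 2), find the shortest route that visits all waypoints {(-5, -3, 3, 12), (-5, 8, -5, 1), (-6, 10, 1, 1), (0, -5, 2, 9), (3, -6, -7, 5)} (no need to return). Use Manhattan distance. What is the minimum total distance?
83
(one optimal route: (10, 10, -4, 2) → (-5, 8, -5, 1) → (-6, 10, 1, 1) → (-5, -3, 3, 12) → (0, -5, 2, 9) → (3, -6, -7, 5))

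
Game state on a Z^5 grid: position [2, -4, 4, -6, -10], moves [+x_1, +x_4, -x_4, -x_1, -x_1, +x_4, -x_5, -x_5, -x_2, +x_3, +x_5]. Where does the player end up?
(1, -5, 5, -5, -11)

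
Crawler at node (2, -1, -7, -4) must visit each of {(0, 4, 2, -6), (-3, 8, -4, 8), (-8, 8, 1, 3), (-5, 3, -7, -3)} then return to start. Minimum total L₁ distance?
88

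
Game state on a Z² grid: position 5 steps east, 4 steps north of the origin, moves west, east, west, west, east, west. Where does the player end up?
(3, 4)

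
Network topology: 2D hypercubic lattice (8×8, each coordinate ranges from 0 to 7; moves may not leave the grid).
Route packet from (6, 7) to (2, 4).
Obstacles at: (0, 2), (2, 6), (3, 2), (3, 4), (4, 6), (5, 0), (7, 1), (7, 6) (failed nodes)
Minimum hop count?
7
(one shortest path: (6, 7) → (5, 7) → (4, 7) → (3, 7) → (3, 6) → (3, 5) → (2, 5) → (2, 4))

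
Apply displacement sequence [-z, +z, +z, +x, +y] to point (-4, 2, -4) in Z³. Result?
(-3, 3, -3)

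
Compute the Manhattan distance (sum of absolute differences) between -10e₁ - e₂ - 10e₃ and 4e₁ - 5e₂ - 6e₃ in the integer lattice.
22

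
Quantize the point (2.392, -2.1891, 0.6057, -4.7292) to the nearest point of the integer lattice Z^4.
(2, -2, 1, -5)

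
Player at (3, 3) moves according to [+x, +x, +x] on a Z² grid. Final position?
(6, 3)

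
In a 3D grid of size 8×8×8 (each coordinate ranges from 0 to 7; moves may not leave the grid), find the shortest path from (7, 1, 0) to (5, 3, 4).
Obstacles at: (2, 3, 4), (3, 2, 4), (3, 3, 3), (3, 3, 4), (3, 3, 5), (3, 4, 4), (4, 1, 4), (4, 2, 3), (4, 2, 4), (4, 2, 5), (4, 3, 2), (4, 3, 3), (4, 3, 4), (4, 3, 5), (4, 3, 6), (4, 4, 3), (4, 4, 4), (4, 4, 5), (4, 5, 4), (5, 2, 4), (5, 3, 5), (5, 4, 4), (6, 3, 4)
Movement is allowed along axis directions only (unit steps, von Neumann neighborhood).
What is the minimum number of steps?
8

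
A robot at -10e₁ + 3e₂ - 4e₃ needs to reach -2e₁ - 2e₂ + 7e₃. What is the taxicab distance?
24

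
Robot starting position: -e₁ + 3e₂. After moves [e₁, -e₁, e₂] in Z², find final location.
(-1, 4)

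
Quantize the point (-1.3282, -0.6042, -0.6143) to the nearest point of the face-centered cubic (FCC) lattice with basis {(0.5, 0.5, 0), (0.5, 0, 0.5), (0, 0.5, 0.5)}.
(-1, -0.5, -0.5)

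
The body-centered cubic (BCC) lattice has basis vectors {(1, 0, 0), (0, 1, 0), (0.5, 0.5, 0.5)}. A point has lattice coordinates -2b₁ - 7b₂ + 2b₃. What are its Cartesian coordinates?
(-1, -6, 1)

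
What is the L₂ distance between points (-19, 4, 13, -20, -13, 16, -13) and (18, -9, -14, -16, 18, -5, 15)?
66.8506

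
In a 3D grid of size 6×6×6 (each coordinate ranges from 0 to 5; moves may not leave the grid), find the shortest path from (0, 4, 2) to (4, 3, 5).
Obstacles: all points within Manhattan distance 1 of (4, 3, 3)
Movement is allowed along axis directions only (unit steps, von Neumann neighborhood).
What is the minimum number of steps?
8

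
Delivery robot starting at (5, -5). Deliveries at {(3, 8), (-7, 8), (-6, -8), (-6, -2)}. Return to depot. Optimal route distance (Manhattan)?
56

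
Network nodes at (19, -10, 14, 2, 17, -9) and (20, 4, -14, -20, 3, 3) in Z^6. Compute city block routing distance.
91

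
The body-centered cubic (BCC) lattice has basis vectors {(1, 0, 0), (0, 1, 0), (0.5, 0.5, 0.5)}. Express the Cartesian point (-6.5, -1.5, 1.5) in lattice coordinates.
-8b₁ - 3b₂ + 3b₃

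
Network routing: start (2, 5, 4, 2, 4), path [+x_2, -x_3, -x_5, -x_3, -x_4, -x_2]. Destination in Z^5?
(2, 5, 2, 1, 3)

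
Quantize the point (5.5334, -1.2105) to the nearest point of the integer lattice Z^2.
(6, -1)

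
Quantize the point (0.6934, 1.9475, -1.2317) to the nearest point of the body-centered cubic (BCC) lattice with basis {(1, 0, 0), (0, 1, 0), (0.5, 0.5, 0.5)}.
(1, 2, -1)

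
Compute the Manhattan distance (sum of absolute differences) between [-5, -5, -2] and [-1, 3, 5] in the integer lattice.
19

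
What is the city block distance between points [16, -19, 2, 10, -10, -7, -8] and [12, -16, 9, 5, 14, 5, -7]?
56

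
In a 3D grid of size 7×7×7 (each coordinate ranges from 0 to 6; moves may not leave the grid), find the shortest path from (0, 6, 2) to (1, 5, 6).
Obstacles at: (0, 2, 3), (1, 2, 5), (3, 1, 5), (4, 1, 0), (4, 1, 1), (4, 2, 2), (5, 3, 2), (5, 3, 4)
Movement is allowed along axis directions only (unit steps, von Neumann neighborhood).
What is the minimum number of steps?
6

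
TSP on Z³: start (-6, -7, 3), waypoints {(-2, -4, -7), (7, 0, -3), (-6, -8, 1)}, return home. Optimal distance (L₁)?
62
(one optimal route: (-6, -7, 3) → (-2, -4, -7) → (7, 0, -3) → (-6, -8, 1) → (-6, -7, 3))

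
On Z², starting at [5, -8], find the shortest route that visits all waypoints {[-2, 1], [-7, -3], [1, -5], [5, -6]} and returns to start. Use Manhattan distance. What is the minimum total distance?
42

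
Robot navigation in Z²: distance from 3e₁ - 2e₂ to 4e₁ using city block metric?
3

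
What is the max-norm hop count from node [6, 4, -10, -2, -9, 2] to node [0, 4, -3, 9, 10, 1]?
19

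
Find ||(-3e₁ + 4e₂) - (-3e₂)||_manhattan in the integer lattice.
10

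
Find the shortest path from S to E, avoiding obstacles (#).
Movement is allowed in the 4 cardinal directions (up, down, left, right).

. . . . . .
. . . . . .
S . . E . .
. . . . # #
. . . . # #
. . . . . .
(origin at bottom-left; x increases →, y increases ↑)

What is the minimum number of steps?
3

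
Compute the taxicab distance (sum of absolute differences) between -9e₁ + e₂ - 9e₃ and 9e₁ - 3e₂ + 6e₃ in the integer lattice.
37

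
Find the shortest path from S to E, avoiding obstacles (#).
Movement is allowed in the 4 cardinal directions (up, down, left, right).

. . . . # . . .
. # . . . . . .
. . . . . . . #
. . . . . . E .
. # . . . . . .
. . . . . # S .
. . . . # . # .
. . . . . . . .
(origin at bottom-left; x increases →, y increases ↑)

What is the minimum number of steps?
2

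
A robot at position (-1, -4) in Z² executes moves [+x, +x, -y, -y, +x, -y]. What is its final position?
(2, -7)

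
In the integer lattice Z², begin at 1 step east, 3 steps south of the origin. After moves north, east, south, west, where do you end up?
(1, -3)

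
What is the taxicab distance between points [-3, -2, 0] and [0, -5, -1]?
7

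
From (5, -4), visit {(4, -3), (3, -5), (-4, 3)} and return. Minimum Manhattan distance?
34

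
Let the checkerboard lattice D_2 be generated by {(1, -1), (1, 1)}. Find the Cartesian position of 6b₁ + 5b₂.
(11, -1)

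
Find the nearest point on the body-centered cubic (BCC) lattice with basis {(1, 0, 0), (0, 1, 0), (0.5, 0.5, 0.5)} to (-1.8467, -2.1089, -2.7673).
(-2, -2, -3)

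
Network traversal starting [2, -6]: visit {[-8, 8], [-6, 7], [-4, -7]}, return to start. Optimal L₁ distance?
50
(one optimal route: (2, -6) → (-8, 8) → (-6, 7) → (-4, -7) → (2, -6))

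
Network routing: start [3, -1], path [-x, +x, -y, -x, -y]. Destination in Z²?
(2, -3)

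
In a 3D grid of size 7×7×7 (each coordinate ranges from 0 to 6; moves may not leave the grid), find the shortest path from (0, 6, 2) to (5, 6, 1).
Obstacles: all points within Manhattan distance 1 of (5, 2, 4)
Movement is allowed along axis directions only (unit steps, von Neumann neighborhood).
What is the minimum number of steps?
6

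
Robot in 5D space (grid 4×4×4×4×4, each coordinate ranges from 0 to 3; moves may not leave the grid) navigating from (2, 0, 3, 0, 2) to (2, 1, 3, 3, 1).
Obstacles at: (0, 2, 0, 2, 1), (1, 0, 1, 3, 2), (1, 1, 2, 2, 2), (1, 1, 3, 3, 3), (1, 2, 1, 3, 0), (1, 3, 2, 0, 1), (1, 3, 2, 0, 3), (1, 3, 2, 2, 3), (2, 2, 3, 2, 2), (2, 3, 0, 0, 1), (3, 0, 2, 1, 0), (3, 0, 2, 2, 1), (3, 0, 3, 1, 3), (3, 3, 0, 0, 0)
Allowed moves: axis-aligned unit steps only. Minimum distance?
5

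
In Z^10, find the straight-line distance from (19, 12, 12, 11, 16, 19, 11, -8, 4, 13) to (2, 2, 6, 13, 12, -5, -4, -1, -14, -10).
46.3465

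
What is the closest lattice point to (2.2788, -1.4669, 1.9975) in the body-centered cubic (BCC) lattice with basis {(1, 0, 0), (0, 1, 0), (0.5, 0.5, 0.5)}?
(2, -1, 2)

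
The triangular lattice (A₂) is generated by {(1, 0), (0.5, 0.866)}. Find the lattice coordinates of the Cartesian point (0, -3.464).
2b₁ - 4b₂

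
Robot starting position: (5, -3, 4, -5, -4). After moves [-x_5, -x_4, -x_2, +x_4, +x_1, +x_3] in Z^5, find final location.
(6, -4, 5, -5, -5)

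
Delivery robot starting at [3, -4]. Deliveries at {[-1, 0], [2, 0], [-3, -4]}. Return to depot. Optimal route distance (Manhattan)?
20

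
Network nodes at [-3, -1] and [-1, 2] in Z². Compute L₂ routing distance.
3.60555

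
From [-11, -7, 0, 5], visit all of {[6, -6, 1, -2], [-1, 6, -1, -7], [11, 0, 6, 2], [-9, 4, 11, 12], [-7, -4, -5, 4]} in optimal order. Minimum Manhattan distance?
129
(one optimal route: (-11, -7, 0, 5) → (-7, -4, -5, 4) → (-1, 6, -1, -7) → (6, -6, 1, -2) → (11, 0, 6, 2) → (-9, 4, 11, 12))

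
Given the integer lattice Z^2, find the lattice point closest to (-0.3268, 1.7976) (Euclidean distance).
(0, 2)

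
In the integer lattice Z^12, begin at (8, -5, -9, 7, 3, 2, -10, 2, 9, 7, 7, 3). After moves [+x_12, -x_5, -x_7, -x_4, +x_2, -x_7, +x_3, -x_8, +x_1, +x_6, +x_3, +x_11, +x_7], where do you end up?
(9, -4, -7, 6, 2, 3, -11, 1, 9, 7, 8, 4)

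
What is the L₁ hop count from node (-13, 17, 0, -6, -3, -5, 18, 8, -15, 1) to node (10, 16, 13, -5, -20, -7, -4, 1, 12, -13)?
127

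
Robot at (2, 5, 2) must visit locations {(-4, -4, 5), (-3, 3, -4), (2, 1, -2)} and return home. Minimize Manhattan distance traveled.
52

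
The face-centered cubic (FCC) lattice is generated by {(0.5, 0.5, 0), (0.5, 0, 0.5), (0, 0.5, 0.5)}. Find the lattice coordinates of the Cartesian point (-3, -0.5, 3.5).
-7b₁ + b₂ + 6b₃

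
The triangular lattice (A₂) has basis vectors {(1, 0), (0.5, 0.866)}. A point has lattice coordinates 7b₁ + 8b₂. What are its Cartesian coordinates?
(11, 6.928)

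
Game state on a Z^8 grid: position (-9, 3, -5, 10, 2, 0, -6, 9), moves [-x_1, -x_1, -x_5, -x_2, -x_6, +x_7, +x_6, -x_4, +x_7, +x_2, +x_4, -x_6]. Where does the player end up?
(-11, 3, -5, 10, 1, -1, -4, 9)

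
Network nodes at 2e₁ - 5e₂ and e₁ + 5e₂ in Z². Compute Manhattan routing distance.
11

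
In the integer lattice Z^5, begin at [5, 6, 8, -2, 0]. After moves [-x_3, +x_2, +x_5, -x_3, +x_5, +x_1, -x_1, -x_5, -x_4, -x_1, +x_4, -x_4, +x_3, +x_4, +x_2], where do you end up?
(4, 8, 7, -2, 1)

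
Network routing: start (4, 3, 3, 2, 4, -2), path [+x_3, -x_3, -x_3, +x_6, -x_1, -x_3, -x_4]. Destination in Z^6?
(3, 3, 1, 1, 4, -1)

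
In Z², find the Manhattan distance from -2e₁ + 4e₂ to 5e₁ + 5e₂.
8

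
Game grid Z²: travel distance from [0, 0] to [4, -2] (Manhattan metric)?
6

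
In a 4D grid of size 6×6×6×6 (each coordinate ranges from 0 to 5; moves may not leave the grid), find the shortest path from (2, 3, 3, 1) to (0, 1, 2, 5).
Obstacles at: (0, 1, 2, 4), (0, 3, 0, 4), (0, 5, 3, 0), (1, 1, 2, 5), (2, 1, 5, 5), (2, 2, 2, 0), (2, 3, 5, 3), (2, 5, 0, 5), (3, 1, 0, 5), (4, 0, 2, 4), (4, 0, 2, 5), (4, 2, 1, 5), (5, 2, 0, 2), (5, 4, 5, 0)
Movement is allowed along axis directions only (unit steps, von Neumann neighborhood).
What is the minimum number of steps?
9
(one shortest path: (2, 3, 3, 1) → (1, 3, 3, 1) → (0, 3, 3, 1) → (0, 2, 3, 1) → (0, 1, 3, 1) → (0, 1, 3, 2) → (0, 1, 3, 3) → (0, 1, 3, 4) → (0, 1, 3, 5) → (0, 1, 2, 5))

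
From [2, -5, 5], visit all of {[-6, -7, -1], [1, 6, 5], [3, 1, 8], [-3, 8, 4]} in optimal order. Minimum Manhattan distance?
50
(one optimal route: (2, -5, 5) → (3, 1, 8) → (1, 6, 5) → (-3, 8, 4) → (-6, -7, -1))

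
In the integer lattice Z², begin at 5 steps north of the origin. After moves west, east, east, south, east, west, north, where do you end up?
(1, 5)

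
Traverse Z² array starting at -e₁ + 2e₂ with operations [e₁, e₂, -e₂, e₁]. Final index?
(1, 2)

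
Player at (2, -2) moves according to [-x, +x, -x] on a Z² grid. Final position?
(1, -2)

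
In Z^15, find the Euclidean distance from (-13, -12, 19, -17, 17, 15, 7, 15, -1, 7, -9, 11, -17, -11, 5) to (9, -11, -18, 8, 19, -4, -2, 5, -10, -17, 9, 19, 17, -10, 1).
72.4086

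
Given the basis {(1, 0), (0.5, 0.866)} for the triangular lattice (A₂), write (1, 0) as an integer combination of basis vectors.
b₁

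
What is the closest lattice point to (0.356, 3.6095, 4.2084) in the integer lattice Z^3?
(0, 4, 4)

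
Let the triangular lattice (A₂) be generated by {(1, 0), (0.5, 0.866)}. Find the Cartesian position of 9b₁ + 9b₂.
(13.5, 7.794)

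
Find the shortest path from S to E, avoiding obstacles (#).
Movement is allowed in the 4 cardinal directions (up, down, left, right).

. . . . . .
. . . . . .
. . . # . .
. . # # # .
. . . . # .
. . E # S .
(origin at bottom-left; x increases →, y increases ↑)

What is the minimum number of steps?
14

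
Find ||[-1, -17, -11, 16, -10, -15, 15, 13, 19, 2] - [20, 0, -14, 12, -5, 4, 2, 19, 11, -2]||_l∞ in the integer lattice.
21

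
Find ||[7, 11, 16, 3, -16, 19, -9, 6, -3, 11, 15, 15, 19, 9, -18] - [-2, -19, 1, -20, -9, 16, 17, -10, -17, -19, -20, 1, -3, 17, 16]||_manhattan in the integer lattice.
286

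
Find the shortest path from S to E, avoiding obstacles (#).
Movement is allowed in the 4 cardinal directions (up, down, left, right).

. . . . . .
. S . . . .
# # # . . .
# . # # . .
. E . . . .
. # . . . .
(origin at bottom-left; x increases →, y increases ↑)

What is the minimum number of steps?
9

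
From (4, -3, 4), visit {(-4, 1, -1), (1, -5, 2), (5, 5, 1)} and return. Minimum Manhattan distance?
48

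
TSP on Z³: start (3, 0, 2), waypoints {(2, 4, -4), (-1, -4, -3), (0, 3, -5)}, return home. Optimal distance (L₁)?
38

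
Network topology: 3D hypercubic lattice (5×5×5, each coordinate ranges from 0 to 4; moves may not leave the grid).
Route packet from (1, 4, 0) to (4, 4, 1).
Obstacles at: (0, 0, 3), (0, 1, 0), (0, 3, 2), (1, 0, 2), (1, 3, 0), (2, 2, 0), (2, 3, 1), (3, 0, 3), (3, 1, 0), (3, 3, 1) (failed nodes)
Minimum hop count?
4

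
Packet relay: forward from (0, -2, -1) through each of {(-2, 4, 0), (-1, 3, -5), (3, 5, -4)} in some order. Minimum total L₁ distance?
23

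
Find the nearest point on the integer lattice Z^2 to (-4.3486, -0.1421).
(-4, 0)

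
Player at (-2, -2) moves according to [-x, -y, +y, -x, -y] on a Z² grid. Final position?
(-4, -3)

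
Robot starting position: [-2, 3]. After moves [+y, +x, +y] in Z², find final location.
(-1, 5)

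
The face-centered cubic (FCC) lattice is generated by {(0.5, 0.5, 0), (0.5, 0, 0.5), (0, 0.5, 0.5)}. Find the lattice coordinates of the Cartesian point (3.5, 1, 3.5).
b₁ + 6b₂ + b₃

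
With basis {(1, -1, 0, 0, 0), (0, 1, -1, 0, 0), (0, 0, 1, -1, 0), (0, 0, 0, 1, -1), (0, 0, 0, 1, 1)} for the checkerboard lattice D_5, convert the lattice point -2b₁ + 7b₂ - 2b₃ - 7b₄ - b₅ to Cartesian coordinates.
(-2, 9, -9, -6, 6)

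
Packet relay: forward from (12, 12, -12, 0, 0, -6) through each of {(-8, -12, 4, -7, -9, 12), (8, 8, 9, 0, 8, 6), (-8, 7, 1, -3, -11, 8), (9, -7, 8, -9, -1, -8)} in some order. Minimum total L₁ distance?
184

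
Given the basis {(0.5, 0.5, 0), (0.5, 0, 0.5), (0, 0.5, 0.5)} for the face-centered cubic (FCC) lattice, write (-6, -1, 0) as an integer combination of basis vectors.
-7b₁ - 5b₂ + 5b₃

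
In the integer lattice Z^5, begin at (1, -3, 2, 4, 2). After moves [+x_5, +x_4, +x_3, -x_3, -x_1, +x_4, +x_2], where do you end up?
(0, -2, 2, 6, 3)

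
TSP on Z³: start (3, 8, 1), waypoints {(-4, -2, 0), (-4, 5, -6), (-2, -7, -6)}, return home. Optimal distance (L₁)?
62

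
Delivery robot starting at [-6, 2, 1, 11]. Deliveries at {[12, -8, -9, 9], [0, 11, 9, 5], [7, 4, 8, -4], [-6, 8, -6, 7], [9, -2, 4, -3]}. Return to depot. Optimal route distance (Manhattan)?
154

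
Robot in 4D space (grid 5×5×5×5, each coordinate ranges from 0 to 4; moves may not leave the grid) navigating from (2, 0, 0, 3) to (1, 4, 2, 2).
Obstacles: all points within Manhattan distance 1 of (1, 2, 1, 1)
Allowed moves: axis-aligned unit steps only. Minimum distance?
8
(one shortest path: (2, 0, 0, 3) → (1, 0, 0, 3) → (1, 1, 0, 3) → (1, 2, 0, 3) → (1, 3, 0, 3) → (1, 4, 0, 3) → (1, 4, 1, 3) → (1, 4, 2, 3) → (1, 4, 2, 2))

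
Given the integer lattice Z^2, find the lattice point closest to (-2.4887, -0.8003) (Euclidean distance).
(-2, -1)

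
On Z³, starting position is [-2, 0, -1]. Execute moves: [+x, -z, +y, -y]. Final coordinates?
(-1, 0, -2)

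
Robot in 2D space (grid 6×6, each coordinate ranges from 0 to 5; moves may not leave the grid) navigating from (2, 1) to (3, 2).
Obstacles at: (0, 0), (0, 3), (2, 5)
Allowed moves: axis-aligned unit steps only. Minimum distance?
2
(one shortest path: (2, 1) → (3, 1) → (3, 2))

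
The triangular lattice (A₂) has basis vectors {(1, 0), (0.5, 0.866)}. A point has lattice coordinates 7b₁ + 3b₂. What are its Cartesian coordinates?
(8.5, 2.598)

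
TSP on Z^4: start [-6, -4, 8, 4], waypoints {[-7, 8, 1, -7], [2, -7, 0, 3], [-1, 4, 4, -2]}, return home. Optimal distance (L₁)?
92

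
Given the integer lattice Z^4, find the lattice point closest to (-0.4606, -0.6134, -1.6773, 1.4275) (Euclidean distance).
(0, -1, -2, 1)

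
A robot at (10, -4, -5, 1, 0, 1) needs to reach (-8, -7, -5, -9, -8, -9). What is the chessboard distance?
18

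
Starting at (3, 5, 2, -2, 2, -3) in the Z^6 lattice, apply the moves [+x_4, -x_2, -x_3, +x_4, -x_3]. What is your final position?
(3, 4, 0, 0, 2, -3)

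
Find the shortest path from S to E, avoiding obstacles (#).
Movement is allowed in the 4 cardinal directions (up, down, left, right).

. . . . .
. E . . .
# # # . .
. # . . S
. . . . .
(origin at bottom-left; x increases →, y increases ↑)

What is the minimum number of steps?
5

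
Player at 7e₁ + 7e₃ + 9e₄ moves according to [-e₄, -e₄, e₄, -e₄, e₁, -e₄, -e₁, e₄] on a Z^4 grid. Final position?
(7, 0, 7, 7)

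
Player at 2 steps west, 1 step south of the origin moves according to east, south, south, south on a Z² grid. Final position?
(-1, -4)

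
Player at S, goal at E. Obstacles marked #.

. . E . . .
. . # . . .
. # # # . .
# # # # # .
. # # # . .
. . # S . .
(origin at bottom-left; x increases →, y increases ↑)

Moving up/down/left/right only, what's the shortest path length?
10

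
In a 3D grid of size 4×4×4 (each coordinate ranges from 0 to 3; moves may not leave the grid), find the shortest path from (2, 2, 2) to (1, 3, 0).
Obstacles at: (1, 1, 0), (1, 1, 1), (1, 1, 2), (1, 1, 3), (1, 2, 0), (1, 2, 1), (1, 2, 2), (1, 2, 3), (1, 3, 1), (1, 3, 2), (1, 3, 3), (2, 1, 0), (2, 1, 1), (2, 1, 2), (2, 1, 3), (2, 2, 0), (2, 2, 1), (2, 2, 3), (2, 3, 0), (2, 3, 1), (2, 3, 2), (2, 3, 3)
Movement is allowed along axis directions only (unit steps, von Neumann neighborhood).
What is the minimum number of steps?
12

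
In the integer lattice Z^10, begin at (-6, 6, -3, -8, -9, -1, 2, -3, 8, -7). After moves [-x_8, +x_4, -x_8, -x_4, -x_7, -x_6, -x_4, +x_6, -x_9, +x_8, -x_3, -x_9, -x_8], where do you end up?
(-6, 6, -4, -9, -9, -1, 1, -5, 6, -7)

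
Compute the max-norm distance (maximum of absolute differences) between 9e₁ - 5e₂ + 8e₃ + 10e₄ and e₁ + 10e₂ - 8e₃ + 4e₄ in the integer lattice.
16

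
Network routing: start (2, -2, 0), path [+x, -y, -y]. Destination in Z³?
(3, -4, 0)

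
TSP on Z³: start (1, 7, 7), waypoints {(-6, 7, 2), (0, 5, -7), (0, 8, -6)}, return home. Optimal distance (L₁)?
48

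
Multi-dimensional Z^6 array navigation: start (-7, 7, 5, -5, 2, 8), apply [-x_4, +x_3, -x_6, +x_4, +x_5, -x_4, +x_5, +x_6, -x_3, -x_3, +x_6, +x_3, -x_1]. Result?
(-8, 7, 5, -6, 4, 9)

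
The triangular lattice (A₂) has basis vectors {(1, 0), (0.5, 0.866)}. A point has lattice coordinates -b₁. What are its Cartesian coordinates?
(-1, 0)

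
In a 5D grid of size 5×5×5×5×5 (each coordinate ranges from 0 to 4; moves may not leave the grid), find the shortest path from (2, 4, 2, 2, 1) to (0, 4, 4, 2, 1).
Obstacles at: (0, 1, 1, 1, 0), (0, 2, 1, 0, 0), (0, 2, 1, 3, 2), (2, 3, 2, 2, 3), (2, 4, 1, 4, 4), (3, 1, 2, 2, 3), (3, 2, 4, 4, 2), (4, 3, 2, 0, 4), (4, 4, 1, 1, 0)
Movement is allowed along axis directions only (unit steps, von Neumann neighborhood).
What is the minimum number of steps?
4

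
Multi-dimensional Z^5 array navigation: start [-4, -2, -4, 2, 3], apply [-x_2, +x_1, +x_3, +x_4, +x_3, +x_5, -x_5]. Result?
(-3, -3, -2, 3, 3)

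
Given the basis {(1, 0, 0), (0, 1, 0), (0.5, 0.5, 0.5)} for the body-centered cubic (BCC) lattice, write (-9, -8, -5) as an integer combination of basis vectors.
-4b₁ - 3b₂ - 10b₃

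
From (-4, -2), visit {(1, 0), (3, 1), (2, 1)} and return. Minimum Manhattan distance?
20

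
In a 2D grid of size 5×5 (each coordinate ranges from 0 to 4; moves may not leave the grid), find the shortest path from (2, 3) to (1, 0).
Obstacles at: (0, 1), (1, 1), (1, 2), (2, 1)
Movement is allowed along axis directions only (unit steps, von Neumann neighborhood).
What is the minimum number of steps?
6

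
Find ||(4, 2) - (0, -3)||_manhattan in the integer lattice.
9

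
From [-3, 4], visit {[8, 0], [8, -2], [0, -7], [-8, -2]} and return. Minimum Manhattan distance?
54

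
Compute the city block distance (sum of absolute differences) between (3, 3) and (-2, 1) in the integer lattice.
7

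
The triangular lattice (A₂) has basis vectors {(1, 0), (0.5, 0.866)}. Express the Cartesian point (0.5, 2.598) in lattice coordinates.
-b₁ + 3b₂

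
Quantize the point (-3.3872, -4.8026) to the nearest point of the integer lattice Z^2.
(-3, -5)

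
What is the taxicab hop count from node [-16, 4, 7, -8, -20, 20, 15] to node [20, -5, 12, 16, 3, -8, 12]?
128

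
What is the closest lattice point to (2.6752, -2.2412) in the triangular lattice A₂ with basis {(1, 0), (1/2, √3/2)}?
(2.5, -2.598)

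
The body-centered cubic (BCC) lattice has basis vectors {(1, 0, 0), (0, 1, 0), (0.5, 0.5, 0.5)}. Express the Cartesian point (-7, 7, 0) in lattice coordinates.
-7b₁ + 7b₂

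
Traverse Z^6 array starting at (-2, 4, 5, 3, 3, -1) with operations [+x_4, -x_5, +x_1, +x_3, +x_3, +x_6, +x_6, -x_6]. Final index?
(-1, 4, 7, 4, 2, 0)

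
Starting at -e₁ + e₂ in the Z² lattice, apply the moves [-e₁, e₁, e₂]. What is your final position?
(-1, 2)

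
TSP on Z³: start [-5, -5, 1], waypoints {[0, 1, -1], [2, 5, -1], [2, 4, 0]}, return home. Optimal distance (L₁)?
38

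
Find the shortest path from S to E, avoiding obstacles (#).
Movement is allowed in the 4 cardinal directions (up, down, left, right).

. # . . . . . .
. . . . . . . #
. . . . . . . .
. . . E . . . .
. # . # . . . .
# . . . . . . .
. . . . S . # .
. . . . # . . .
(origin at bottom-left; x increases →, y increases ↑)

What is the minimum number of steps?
4
(one shortest path: (4, 1) → (4, 2) → (4, 3) → (4, 4) → (3, 4))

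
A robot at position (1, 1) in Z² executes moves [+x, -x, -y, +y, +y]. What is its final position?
(1, 2)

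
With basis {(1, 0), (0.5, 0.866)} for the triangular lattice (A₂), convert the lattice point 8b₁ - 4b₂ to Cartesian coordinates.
(6, -3.464)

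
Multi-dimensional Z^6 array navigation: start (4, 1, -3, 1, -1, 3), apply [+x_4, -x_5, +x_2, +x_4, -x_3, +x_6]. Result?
(4, 2, -4, 3, -2, 4)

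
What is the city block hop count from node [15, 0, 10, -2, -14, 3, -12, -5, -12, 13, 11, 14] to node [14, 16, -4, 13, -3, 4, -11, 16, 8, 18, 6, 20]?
116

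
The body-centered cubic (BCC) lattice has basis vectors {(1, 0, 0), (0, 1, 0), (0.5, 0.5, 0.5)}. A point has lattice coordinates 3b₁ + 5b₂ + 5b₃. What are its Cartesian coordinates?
(5.5, 7.5, 2.5)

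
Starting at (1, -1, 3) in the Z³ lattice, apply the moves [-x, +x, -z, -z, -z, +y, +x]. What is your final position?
(2, 0, 0)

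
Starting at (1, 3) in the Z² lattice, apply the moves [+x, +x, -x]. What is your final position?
(2, 3)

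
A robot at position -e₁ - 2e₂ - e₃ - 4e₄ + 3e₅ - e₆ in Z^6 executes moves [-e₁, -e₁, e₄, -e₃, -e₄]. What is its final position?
(-3, -2, -2, -4, 3, -1)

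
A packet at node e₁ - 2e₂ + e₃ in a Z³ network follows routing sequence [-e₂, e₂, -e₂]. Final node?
(1, -3, 1)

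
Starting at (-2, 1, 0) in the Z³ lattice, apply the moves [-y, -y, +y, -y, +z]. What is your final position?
(-2, -1, 1)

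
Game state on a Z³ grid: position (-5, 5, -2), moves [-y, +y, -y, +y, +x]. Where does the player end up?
(-4, 5, -2)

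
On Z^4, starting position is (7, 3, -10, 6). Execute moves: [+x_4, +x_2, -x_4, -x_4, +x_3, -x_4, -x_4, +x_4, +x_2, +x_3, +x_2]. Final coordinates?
(7, 6, -8, 4)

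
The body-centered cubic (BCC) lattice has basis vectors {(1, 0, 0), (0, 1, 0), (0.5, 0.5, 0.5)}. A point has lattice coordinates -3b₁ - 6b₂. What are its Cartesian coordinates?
(-3, -6, 0)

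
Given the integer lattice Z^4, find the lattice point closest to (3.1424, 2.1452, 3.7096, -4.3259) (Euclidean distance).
(3, 2, 4, -4)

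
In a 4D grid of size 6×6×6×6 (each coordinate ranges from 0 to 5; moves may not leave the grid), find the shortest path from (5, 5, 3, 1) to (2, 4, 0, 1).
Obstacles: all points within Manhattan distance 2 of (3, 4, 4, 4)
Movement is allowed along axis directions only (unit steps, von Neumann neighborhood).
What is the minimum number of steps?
7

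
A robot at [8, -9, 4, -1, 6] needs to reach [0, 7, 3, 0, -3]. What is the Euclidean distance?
20.0749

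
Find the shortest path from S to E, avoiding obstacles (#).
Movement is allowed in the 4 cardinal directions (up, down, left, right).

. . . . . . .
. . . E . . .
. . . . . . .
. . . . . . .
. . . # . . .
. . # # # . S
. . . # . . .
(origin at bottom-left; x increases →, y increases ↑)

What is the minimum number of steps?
7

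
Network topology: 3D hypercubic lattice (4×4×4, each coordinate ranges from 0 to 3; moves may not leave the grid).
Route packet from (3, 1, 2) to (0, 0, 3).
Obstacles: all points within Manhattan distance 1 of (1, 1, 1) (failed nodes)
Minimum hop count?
5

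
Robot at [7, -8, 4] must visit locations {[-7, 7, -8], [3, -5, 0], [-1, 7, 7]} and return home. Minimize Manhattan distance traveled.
88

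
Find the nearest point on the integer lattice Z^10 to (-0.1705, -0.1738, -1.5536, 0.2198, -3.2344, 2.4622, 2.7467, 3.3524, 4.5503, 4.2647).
(0, 0, -2, 0, -3, 2, 3, 3, 5, 4)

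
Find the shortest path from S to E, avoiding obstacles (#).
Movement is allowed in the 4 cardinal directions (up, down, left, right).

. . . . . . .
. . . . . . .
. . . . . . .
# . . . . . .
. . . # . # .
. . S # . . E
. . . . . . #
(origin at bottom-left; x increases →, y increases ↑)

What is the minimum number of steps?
6
(one shortest path: (2, 1) → (2, 0) → (3, 0) → (4, 0) → (5, 0) → (5, 1) → (6, 1))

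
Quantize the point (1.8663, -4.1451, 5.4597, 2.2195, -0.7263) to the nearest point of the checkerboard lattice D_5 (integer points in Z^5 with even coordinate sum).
(2, -4, 5, 2, -1)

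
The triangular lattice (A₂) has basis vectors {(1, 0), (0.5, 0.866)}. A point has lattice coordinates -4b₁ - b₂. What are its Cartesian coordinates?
(-4.5, -0.866)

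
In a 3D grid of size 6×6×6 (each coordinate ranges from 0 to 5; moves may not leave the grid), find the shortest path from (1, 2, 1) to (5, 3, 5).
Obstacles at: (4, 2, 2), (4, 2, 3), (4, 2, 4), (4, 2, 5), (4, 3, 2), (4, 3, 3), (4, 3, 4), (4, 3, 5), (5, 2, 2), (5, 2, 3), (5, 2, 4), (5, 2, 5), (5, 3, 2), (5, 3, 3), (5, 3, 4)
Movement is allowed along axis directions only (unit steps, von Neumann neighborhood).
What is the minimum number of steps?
11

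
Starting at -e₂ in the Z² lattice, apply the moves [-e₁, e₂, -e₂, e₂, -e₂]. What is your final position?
(-1, -1)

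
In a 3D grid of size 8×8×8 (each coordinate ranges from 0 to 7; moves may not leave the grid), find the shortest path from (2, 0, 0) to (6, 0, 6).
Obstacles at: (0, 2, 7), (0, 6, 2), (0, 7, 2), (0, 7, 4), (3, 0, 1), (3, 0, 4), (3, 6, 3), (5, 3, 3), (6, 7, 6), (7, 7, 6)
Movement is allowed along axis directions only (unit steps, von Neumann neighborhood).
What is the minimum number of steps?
10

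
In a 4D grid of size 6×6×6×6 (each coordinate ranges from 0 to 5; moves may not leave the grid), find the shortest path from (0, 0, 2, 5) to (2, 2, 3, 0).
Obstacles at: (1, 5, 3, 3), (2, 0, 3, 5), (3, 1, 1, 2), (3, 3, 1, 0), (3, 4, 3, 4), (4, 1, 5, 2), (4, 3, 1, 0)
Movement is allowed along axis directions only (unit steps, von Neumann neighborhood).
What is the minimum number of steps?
10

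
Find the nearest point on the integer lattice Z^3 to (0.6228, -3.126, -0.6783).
(1, -3, -1)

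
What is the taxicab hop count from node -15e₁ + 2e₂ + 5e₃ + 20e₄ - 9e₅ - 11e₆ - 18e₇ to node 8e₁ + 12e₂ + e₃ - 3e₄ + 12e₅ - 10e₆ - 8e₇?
92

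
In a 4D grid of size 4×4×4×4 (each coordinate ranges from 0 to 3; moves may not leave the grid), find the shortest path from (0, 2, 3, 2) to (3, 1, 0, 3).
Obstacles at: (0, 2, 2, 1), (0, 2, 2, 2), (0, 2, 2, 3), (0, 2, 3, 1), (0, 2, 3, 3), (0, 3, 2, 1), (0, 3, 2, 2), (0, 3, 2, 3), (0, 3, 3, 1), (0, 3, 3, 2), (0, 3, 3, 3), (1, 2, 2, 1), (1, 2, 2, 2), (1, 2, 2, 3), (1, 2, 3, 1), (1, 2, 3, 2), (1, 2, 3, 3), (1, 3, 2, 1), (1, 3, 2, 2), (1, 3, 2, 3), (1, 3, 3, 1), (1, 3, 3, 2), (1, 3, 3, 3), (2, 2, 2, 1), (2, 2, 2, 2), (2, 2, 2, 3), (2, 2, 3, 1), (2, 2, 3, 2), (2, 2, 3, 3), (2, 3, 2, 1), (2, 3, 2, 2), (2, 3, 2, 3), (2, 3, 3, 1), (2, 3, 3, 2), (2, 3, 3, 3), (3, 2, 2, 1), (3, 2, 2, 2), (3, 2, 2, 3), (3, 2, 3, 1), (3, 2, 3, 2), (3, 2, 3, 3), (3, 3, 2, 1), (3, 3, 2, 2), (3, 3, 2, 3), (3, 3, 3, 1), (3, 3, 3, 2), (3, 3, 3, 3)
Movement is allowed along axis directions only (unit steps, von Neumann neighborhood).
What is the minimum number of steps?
8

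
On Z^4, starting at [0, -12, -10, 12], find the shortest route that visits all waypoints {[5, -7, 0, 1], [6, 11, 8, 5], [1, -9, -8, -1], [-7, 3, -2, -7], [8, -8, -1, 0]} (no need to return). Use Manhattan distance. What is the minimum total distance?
115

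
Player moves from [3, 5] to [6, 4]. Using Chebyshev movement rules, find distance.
3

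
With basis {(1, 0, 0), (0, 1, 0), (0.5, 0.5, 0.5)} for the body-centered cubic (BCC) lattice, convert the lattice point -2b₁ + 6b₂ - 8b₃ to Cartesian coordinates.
(-6, 2, -4)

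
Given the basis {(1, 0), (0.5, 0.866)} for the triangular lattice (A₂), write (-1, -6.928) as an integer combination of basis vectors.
3b₁ - 8b₂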